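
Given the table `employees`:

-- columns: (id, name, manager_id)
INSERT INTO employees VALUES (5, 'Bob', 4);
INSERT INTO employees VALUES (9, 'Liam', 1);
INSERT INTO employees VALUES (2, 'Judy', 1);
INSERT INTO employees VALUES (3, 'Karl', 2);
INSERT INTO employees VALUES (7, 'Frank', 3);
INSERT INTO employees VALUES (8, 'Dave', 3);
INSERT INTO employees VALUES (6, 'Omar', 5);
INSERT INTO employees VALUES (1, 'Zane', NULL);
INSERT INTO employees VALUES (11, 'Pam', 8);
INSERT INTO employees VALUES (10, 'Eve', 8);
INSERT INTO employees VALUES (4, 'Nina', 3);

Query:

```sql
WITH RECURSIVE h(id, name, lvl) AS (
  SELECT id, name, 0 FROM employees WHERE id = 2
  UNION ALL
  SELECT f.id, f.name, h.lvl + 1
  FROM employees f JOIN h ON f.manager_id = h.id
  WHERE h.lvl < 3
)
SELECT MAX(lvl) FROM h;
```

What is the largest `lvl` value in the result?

Base: id=2 (Judy) at lvl 0.
Iteration 1: rows with manager_id in {2} -> Karl (id 3, lvl 1).
Iteration 2: rows with manager_id in {3} -> Nina (id 4, lvl 2), Frank (id 7, lvl 2), Dave (id 8, lvl 2).
Iteration 3: rows with manager_id in {4,7,8} -> Bob (id 5, lvl 3), Eve (id 10, lvl 3), Pam (id 11, lvl 3).
Iteration 4: lvl < 3 fails for all current rows; recursion stops.
lvl values: 0, 1, 2, 2, 2, 3, 3, 3; the maximum is 3.

3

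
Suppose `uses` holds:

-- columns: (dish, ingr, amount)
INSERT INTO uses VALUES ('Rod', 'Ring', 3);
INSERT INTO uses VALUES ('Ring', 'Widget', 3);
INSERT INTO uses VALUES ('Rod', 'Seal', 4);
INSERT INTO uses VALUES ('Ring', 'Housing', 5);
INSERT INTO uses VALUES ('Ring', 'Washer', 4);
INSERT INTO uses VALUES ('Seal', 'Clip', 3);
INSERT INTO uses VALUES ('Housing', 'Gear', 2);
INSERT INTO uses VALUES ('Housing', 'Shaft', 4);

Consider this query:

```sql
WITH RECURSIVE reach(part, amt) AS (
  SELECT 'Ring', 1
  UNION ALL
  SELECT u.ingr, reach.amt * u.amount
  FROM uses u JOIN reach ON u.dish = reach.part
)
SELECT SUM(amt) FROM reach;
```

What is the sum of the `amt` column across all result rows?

43

Base: (Ring, amt=1).
Iteration 1: components of {Ring} -> Housing = 1*5 = 5, Washer = 1*4 = 4, Widget = 1*3 = 3.
Iteration 2: components of {Housing,Washer,Widget} -> Gear = 5*2 = 10, Shaft = 5*4 = 20.
Iteration 3: no further components; recursion stops.
SUM(amt) = 1 + 3 + 5 + 4 + 10 + 20 = 43.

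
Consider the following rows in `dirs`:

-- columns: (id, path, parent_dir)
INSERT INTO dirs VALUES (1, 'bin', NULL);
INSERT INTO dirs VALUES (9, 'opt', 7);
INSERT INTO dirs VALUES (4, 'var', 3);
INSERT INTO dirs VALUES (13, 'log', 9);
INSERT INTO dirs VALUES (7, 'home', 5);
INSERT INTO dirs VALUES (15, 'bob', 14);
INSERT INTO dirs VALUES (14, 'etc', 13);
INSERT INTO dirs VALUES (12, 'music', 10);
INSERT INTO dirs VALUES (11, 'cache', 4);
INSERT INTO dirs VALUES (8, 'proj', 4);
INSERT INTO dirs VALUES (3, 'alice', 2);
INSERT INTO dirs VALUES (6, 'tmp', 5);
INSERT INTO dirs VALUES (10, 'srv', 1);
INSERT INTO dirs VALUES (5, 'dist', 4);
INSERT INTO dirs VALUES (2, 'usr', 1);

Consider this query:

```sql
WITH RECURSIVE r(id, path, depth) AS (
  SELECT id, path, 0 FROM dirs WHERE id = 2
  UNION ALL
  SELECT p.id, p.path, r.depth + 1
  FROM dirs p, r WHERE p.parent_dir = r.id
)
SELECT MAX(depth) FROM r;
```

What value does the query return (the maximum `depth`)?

8

Base: id=2 (usr) at depth 0.
Iteration 1: rows with parent_dir in {2} -> alice (id 3, depth 1).
Iteration 2: rows with parent_dir in {3} -> var (id 4, depth 2).
Iteration 3: rows with parent_dir in {4} -> dist (id 5, depth 3), proj (id 8, depth 3), cache (id 11, depth 3).
Iteration 4: rows with parent_dir in {5,8,11} -> tmp (id 6, depth 4), home (id 7, depth 4).
Iteration 5: rows with parent_dir in {6,7} -> opt (id 9, depth 5).
Iteration 6: rows with parent_dir in {9} -> log (id 13, depth 6).
Iteration 7: rows with parent_dir in {13} -> etc (id 14, depth 7).
Iteration 8: rows with parent_dir in {14} -> bob (id 15, depth 8).
Iteration 9: no rows with parent_dir in {15}; recursion stops.
depth values: 0, 1, 2, 3, 3, 3, 4, 4, 5, 6, 7, 8; the maximum is 8.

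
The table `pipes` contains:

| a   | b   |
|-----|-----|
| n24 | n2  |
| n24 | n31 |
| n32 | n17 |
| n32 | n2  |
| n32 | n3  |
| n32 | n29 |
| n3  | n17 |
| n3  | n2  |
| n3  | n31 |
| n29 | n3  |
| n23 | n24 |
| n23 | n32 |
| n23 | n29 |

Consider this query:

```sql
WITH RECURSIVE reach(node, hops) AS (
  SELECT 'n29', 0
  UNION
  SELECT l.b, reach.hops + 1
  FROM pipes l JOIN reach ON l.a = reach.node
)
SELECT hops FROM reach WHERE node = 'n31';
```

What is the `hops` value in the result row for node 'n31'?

2

Base: (n29, hops=0).
Iteration 1: edges from {n29} -> (n3, hops=1).
Iteration 2: edges from {n3} -> (n17, hops=2), (n2, hops=2), (n31, hops=2).
Iteration 3: no outgoing edges from {n17,n2,n31}; recursion stops.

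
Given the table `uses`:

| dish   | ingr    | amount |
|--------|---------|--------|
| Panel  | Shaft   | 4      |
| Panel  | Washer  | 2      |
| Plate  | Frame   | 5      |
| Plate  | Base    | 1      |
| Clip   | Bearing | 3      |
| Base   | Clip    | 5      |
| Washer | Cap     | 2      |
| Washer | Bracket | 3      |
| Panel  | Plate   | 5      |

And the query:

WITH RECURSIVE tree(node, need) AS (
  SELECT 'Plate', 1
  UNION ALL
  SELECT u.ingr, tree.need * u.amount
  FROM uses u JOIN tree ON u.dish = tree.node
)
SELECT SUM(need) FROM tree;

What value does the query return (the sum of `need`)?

27

Base: (Plate, need=1).
Iteration 1: components of {Plate} -> Base = 1*1 = 1, Frame = 1*5 = 5.
Iteration 2: components of {Base,Frame} -> Clip = 1*5 = 5.
Iteration 3: components of {Clip} -> Bearing = 5*3 = 15.
Iteration 4: no further components; recursion stops.
SUM(need) = 1 + 1 + 5 + 5 + 15 = 27.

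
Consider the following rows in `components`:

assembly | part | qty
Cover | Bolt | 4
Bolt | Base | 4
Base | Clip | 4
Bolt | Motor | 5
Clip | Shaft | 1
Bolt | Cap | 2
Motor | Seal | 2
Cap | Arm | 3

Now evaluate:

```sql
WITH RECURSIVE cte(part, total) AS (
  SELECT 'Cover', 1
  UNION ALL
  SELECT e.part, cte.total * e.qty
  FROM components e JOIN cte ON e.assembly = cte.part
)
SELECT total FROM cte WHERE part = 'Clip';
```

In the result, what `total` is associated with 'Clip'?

64

Base: (Cover, total=1).
Iteration 1: components of {Cover} -> Bolt = 1*4 = 4.
Iteration 2: components of {Bolt} -> Base = 4*4 = 16, Cap = 4*2 = 8, Motor = 4*5 = 20.
Iteration 3: components of {Base,Cap,Motor} -> Arm = 8*3 = 24, Clip = 16*4 = 64, Seal = 20*2 = 40.
Iteration 4: components of {Arm,Clip,Seal} -> Shaft = 64*1 = 64.
Iteration 5: no further components; recursion stops.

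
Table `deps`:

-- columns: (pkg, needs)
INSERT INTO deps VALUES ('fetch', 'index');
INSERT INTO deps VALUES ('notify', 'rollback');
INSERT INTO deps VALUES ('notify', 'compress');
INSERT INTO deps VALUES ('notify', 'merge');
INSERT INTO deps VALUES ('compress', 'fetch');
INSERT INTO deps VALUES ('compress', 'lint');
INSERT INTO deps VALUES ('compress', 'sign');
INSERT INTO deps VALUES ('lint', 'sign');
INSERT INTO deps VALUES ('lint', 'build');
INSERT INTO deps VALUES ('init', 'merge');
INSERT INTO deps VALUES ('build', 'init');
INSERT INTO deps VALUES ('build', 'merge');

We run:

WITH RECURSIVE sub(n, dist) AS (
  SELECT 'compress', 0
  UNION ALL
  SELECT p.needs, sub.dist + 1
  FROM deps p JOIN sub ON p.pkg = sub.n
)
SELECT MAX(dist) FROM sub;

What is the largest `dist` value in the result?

4

Base: (compress, dist=0).
Iteration 1: edges from {compress} -> (fetch, dist=1), (lint, dist=1), (sign, dist=1).
Iteration 2: edges from {fetch,lint,sign} -> (build, dist=2), (index, dist=2), (sign, dist=2).
Iteration 3: edges from {build,index,sign} -> (init, dist=3), (merge, dist=3).
Iteration 4: edges from {init,merge} -> (merge, dist=4).
Iteration 5: no outgoing edges from {merge}; recursion stops.
dist values: 0, 1, 1, 1, 2, 2, 2, 3, 3, 4; the maximum is 4.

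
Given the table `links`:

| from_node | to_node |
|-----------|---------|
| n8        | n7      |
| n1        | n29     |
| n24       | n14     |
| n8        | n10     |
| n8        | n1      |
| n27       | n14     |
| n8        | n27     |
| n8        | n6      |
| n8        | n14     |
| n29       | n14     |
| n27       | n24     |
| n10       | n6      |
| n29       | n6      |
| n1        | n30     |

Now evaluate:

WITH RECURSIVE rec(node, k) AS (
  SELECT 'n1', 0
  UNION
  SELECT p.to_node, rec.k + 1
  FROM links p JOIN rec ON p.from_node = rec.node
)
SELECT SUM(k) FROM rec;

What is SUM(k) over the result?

Base: (n1, k=0).
Iteration 1: edges from {n1} -> (n29, k=1), (n30, k=1).
Iteration 2: edges from {n29,n30} -> (n14, k=2), (n6, k=2).
Iteration 3: no outgoing edges from {n14,n6}; recursion stops.
SUM(k) = 0 + 1 + 1 + 2 + 2 = 6.

6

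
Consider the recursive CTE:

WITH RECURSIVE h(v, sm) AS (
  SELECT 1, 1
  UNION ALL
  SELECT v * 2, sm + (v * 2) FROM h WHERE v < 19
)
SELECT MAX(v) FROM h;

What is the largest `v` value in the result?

32

Base: v=1, sm=1.
Iteration 1: 1 < 19 holds -> v = 1 * 2 = 2, sm = 1 + 2 = 3.
Iteration 2: 2 < 19 holds -> v = 2 * 2 = 4, sm = 3 + 4 = 7.
Iteration 3: 4 < 19 holds -> v = 4 * 2 = 8, sm = 7 + 8 = 15.
Iteration 4: 8 < 19 holds -> v = 8 * 2 = 16, sm = 15 + 16 = 31.
Iteration 5: 16 < 19 holds -> v = 16 * 2 = 32, sm = 31 + 32 = 63.
Iteration 6: 32 < 19 fails; recursion stops.
v values: 1, 2, 4, 8, 16, 32; the maximum is 32.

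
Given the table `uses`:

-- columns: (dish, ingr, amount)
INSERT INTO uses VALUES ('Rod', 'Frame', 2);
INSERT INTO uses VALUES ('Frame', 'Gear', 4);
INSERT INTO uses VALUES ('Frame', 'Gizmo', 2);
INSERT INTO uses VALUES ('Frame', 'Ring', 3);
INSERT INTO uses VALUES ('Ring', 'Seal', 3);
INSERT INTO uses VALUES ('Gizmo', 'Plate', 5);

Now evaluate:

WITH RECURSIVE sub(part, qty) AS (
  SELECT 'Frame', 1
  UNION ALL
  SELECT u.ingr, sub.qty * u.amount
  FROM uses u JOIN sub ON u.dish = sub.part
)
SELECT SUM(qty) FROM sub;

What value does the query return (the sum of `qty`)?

29

Base: (Frame, qty=1).
Iteration 1: components of {Frame} -> Gear = 1*4 = 4, Gizmo = 1*2 = 2, Ring = 1*3 = 3.
Iteration 2: components of {Gear,Gizmo,Ring} -> Plate = 2*5 = 10, Seal = 3*3 = 9.
Iteration 3: no further components; recursion stops.
SUM(qty) = 1 + 4 + 2 + 3 + 10 + 9 = 29.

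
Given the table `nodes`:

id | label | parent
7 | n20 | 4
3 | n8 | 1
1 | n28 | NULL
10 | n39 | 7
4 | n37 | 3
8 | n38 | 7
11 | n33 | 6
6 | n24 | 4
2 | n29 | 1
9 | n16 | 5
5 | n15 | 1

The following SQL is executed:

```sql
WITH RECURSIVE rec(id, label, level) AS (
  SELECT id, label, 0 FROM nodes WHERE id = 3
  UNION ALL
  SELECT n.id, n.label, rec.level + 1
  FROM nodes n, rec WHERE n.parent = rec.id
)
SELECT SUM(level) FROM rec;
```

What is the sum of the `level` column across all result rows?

14

Base: id=3 (n8) at level 0.
Iteration 1: rows with parent in {3} -> n37 (id 4, level 1).
Iteration 2: rows with parent in {4} -> n24 (id 6, level 2), n20 (id 7, level 2).
Iteration 3: rows with parent in {6,7} -> n38 (id 8, level 3), n39 (id 10, level 3), n33 (id 11, level 3).
Iteration 4: no rows with parent in {8,10,11}; recursion stops.
SUM(level) = 0 + 1 + 2 + 2 + 3 + 3 + 3 = 14.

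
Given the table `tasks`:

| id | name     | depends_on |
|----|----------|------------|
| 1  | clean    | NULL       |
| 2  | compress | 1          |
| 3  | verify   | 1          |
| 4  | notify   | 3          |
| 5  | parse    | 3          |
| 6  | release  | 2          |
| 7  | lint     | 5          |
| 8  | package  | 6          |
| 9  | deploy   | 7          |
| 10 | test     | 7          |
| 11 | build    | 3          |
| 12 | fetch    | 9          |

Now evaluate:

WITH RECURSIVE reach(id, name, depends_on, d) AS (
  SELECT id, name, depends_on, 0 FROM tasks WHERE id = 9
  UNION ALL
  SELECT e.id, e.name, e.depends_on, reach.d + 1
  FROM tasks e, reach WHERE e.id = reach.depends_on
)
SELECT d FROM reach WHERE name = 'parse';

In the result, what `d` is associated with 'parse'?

Base: id=9 (deploy), depends_on=7, d 0.
Iteration 1: join on id=7 -> lint (id 7, depends_on=5, d 1).
Iteration 2: join on id=5 -> parse (id 5, depends_on=3, d 2).
Iteration 3: join on id=3 -> verify (id 3, depends_on=1, d 3).
Iteration 4: join on id=1 -> clean (id 1, depends_on=NULL, d 4).
Iteration 5: depends_on is NULL; no match; recursion stops.

2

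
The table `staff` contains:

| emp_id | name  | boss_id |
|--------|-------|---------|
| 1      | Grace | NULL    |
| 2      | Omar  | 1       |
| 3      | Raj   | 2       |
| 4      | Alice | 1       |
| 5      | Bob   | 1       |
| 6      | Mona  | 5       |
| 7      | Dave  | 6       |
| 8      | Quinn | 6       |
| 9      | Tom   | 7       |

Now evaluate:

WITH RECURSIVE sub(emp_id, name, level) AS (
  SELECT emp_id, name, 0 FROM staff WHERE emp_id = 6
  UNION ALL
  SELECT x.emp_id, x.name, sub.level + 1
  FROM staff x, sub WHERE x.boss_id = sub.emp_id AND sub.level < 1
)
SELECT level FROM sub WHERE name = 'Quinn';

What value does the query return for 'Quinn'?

Base: emp_id=6 (Mona) at level 0.
Iteration 1: rows with boss_id in {6} -> Dave (id 7, level 1), Quinn (id 8, level 1).
Iteration 2: level < 1 fails for all current rows; recursion stops.

1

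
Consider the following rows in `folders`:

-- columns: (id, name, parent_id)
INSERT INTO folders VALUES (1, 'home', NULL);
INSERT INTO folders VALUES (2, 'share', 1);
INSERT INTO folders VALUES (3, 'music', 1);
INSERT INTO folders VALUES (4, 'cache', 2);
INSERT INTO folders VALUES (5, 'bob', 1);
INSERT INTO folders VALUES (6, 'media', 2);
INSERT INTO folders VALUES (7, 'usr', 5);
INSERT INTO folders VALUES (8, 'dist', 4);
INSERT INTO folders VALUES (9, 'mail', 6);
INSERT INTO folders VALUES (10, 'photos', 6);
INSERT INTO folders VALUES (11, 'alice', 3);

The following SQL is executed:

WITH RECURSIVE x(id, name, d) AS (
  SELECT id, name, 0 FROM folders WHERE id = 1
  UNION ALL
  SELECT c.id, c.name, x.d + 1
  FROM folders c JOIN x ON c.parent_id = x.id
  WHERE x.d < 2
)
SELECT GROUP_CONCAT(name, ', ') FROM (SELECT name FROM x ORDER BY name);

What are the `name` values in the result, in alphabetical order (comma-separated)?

Base: id=1 (home) at d 0.
Iteration 1: rows with parent_id in {1} -> share (id 2, d 1), music (id 3, d 1), bob (id 5, d 1).
Iteration 2: rows with parent_id in {2,3,5} -> cache (id 4, d 2), media (id 6, d 2), usr (id 7, d 2), alice (id 11, d 2).
Iteration 3: d < 2 fails for all current rows; recursion stops.

alice, bob, cache, home, media, music, share, usr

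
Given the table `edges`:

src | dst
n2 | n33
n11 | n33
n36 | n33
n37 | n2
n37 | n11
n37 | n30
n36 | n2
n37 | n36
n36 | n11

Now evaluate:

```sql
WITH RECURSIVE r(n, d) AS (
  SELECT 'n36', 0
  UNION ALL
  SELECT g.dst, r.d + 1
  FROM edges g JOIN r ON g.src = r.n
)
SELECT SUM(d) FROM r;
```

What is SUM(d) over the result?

Base: (n36, d=0).
Iteration 1: edges from {n36} -> (n11, d=1), (n2, d=1), (n33, d=1).
Iteration 2: edges from {n11,n2,n33} -> (n33, d=2) x2. [UNION ALL keeps all 2 new rows, including repeats]
Iteration 3: no outgoing edges from {n33}; recursion stops.
SUM(d) = 0 + 1 + 1 + 1 + 2 + 2 = 7.

7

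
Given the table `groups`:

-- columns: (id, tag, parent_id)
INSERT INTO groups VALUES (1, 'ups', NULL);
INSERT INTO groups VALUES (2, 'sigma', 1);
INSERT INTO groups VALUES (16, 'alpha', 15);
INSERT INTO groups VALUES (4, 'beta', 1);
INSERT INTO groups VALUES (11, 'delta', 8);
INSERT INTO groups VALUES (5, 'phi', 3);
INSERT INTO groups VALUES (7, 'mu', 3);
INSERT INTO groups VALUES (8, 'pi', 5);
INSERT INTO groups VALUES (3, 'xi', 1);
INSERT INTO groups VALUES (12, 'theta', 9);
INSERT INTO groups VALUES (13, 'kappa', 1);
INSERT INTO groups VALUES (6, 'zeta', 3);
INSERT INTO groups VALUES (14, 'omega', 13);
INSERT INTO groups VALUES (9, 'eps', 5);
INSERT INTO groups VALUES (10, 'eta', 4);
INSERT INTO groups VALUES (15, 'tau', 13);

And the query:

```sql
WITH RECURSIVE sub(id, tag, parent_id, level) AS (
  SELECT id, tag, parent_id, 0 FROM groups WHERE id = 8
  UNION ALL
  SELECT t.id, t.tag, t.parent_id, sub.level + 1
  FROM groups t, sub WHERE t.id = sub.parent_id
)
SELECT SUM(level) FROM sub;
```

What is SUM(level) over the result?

6

Base: id=8 (pi), parent_id=5, level 0.
Iteration 1: join on id=5 -> phi (id 5, parent_id=3, level 1).
Iteration 2: join on id=3 -> xi (id 3, parent_id=1, level 2).
Iteration 3: join on id=1 -> ups (id 1, parent_id=NULL, level 3).
Iteration 4: parent_id is NULL; no match; recursion stops.
SUM(level) = 0 + 1 + 2 + 3 = 6.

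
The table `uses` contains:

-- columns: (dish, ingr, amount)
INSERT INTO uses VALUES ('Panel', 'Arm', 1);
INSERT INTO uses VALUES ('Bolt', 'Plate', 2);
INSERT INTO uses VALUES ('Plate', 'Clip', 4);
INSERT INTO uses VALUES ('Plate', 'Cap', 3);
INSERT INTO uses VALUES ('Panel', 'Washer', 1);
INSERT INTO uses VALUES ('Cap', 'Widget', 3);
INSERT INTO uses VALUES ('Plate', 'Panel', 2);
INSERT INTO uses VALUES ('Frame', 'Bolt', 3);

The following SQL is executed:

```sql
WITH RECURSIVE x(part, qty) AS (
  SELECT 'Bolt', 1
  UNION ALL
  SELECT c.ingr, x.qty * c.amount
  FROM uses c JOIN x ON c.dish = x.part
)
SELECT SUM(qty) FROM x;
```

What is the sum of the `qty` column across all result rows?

47

Base: (Bolt, qty=1).
Iteration 1: components of {Bolt} -> Plate = 1*2 = 2.
Iteration 2: components of {Plate} -> Cap = 2*3 = 6, Clip = 2*4 = 8, Panel = 2*2 = 4.
Iteration 3: components of {Cap,Clip,Panel} -> Arm = 4*1 = 4, Washer = 4*1 = 4, Widget = 6*3 = 18.
Iteration 4: no further components; recursion stops.
SUM(qty) = 1 + 2 + 6 + 4 + 8 + 18 + 4 + 4 = 47.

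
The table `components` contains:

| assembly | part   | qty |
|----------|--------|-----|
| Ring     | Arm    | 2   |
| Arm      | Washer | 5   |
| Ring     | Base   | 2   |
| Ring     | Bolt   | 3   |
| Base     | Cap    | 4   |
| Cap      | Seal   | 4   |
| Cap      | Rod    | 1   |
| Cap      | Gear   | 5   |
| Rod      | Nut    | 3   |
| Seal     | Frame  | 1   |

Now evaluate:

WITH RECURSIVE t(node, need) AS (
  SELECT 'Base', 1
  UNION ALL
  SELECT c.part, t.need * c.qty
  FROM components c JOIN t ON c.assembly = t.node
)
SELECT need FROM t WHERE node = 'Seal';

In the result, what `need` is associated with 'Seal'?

Base: (Base, need=1).
Iteration 1: components of {Base} -> Cap = 1*4 = 4.
Iteration 2: components of {Cap} -> Gear = 4*5 = 20, Rod = 4*1 = 4, Seal = 4*4 = 16.
Iteration 3: components of {Gear,Rod,Seal} -> Frame = 16*1 = 16, Nut = 4*3 = 12.
Iteration 4: no further components; recursion stops.

16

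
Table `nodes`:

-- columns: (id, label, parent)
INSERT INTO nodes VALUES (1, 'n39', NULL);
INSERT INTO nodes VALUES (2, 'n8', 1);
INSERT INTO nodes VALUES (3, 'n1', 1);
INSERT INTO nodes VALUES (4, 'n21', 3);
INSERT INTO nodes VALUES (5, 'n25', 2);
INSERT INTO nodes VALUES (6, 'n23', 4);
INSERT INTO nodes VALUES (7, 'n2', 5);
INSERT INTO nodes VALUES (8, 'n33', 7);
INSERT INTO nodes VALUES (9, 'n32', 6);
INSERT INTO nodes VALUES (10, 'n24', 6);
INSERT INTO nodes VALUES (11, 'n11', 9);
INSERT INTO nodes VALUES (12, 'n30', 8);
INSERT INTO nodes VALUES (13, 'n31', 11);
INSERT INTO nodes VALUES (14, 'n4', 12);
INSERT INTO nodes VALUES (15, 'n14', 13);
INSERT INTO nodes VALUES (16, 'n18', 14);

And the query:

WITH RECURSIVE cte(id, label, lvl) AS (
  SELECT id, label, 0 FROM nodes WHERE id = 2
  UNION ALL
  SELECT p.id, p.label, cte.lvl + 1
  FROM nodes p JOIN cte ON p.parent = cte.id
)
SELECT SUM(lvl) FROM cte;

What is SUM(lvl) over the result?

Base: id=2 (n8) at lvl 0.
Iteration 1: rows with parent in {2} -> n25 (id 5, lvl 1).
Iteration 2: rows with parent in {5} -> n2 (id 7, lvl 2).
Iteration 3: rows with parent in {7} -> n33 (id 8, lvl 3).
Iteration 4: rows with parent in {8} -> n30 (id 12, lvl 4).
Iteration 5: rows with parent in {12} -> n4 (id 14, lvl 5).
Iteration 6: rows with parent in {14} -> n18 (id 16, lvl 6).
Iteration 7: no rows with parent in {16}; recursion stops.
SUM(lvl) = 0 + 1 + 2 + 3 + 4 + 5 + 6 = 21.

21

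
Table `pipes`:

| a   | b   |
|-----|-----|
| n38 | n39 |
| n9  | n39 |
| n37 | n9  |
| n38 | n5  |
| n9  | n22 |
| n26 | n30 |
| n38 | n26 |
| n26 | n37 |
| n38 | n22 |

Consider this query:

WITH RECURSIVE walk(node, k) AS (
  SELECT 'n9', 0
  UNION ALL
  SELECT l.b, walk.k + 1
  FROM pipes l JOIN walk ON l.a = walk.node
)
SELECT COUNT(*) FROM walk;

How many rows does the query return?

Base: (n9, k=0).
Iteration 1: edges from {n9} -> (n22, k=1), (n39, k=1).
Iteration 2: no outgoing edges from {n22,n39}; recursion stops.
Total rows emitted: 3.

3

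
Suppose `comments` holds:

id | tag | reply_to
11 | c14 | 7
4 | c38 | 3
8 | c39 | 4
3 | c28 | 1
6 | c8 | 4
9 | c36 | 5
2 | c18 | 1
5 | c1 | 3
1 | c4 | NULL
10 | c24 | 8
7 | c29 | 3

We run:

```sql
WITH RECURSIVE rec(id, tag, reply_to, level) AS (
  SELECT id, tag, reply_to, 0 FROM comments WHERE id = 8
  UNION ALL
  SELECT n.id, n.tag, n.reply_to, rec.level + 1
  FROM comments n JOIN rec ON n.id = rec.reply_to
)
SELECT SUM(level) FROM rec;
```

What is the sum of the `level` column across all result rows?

6

Base: id=8 (c39), reply_to=4, level 0.
Iteration 1: join on id=4 -> c38 (id 4, reply_to=3, level 1).
Iteration 2: join on id=3 -> c28 (id 3, reply_to=1, level 2).
Iteration 3: join on id=1 -> c4 (id 1, reply_to=NULL, level 3).
Iteration 4: reply_to is NULL; no match; recursion stops.
SUM(level) = 0 + 1 + 2 + 3 = 6.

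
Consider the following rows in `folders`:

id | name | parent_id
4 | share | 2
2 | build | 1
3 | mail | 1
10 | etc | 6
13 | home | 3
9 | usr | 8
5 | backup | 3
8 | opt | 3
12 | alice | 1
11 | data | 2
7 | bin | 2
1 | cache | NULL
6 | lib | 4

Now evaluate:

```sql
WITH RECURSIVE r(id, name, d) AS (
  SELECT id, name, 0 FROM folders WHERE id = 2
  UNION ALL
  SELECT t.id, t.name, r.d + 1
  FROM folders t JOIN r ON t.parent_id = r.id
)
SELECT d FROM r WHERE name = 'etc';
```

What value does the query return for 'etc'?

3

Base: id=2 (build) at d 0.
Iteration 1: rows with parent_id in {2} -> share (id 4, d 1), bin (id 7, d 1), data (id 11, d 1).
Iteration 2: rows with parent_id in {4,7,11} -> lib (id 6, d 2).
Iteration 3: rows with parent_id in {6} -> etc (id 10, d 3).
Iteration 4: no rows with parent_id in {10}; recursion stops.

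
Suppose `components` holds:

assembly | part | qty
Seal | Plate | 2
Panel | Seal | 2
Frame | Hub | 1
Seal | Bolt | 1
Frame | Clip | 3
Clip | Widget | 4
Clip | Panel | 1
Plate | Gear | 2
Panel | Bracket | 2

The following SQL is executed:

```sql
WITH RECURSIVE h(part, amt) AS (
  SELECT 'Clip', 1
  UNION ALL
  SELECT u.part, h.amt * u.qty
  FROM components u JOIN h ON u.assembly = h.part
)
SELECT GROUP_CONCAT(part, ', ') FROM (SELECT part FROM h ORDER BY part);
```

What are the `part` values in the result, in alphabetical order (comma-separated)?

Base: (Clip, amt=1).
Iteration 1: components of {Clip} -> Panel = 1*1 = 1, Widget = 1*4 = 4.
Iteration 2: components of {Panel,Widget} -> Bracket = 1*2 = 2, Seal = 1*2 = 2.
Iteration 3: components of {Bracket,Seal} -> Bolt = 2*1 = 2, Plate = 2*2 = 4.
Iteration 4: components of {Bolt,Plate} -> Gear = 4*2 = 8.
Iteration 5: no further components; recursion stops.

Bolt, Bracket, Clip, Gear, Panel, Plate, Seal, Widget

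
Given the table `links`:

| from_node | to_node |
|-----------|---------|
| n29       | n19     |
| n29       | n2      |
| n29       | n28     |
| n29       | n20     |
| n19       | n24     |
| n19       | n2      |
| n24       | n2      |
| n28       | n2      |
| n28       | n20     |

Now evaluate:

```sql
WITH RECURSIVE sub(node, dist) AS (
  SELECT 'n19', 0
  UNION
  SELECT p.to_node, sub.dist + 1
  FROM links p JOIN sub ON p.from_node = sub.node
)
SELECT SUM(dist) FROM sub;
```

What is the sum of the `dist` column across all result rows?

Base: (n19, dist=0).
Iteration 1: edges from {n19} -> (n2, dist=1), (n24, dist=1).
Iteration 2: edges from {n2,n24} -> (n2, dist=2).
Iteration 3: no outgoing edges from {n2}; recursion stops.
SUM(dist) = 0 + 1 + 1 + 2 = 4.

4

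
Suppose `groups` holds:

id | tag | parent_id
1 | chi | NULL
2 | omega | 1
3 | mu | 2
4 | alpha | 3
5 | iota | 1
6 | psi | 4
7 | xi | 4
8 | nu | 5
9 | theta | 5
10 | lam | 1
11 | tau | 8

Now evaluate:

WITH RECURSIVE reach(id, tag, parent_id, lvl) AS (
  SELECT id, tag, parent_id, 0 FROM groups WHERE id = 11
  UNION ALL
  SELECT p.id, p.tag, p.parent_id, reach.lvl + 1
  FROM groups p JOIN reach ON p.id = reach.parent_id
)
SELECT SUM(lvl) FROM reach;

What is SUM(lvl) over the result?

Base: id=11 (tau), parent_id=8, lvl 0.
Iteration 1: join on id=8 -> nu (id 8, parent_id=5, lvl 1).
Iteration 2: join on id=5 -> iota (id 5, parent_id=1, lvl 2).
Iteration 3: join on id=1 -> chi (id 1, parent_id=NULL, lvl 3).
Iteration 4: parent_id is NULL; no match; recursion stops.
SUM(lvl) = 0 + 1 + 2 + 3 = 6.

6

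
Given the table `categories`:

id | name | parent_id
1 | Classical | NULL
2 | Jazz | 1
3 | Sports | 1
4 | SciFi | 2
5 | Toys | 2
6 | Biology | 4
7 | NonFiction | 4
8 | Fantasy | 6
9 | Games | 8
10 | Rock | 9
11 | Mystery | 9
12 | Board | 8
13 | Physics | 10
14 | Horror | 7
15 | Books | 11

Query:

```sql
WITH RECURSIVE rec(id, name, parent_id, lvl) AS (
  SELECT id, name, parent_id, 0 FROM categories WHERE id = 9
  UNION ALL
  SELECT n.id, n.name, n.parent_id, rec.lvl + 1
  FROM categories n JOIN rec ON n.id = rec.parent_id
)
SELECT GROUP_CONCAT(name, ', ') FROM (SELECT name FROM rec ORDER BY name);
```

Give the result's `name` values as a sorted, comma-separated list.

Base: id=9 (Games), parent_id=8, lvl 0.
Iteration 1: join on id=8 -> Fantasy (id 8, parent_id=6, lvl 1).
Iteration 2: join on id=6 -> Biology (id 6, parent_id=4, lvl 2).
Iteration 3: join on id=4 -> SciFi (id 4, parent_id=2, lvl 3).
Iteration 4: join on id=2 -> Jazz (id 2, parent_id=1, lvl 4).
Iteration 5: join on id=1 -> Classical (id 1, parent_id=NULL, lvl 5).
Iteration 6: parent_id is NULL; no match; recursion stops.

Biology, Classical, Fantasy, Games, Jazz, SciFi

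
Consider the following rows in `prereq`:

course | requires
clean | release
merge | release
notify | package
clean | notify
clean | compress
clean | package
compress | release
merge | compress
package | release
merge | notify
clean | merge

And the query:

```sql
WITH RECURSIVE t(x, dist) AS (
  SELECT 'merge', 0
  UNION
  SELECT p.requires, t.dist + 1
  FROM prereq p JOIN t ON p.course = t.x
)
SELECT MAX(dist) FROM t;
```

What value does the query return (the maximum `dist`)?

3

Base: (merge, dist=0).
Iteration 1: edges from {merge} -> (compress, dist=1), (notify, dist=1), (release, dist=1).
Iteration 2: edges from {compress,notify,release} -> (package, dist=2), (release, dist=2).
Iteration 3: edges from {package,release} -> (release, dist=3).
Iteration 4: no outgoing edges from {release}; recursion stops.
dist values: 0, 1, 1, 1, 2, 2, 3; the maximum is 3.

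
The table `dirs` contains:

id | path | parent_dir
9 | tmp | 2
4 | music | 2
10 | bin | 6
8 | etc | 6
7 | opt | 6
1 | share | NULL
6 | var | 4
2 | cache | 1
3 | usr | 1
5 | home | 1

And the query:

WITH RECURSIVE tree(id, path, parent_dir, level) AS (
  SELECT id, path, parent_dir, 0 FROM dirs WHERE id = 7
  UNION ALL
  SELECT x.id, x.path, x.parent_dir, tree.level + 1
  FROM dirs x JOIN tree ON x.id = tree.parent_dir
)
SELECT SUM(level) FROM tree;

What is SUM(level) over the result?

Base: id=7 (opt), parent_dir=6, level 0.
Iteration 1: join on id=6 -> var (id 6, parent_dir=4, level 1).
Iteration 2: join on id=4 -> music (id 4, parent_dir=2, level 2).
Iteration 3: join on id=2 -> cache (id 2, parent_dir=1, level 3).
Iteration 4: join on id=1 -> share (id 1, parent_dir=NULL, level 4).
Iteration 5: parent_dir is NULL; no match; recursion stops.
SUM(level) = 0 + 1 + 2 + 3 + 4 = 10.

10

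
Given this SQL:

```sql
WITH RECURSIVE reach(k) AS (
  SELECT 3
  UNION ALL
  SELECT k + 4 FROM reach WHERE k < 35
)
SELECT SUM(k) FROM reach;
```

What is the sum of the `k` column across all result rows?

171

Base: k=3.
Iteration 1: 3 < 35 holds -> k = 3 + 4 = 7.
Iteration 2: 7 < 35 holds -> k = 7 + 4 = 11.
Iteration 3: 11 < 35 holds -> k = 11 + 4 = 15.
Iteration 4: 15 < 35 holds -> k = 15 + 4 = 19.
Iteration 5: 19 < 35 holds -> k = 19 + 4 = 23.
Iteration 6: 23 < 35 holds -> k = 23 + 4 = 27.
Iteration 7: 27 < 35 holds -> k = 27 + 4 = 31.
Iteration 8: 31 < 35 holds -> k = 31 + 4 = 35.
Iteration 9: 35 < 35 fails; recursion stops.
SUM(k) = 3 + 7 + 11 + 15 + 19 + 23 + 27 + 31 + 35 = 171.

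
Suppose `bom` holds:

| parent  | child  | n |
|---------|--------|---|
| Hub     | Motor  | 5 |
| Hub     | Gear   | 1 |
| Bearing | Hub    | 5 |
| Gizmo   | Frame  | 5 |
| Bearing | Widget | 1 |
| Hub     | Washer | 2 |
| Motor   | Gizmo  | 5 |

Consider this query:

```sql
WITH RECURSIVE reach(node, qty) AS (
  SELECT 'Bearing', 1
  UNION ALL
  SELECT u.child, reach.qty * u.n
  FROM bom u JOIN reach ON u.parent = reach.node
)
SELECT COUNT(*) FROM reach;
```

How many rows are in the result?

8

Base: (Bearing, qty=1).
Iteration 1: components of {Bearing} -> Hub = 1*5 = 5, Widget = 1*1 = 1.
Iteration 2: components of {Hub,Widget} -> Gear = 5*1 = 5, Motor = 5*5 = 25, Washer = 5*2 = 10.
Iteration 3: components of {Gear,Motor,Washer} -> Gizmo = 25*5 = 125.
Iteration 4: components of {Gizmo} -> Frame = 125*5 = 625.
Iteration 5: no further components; recursion stops.
Total rows emitted: 8.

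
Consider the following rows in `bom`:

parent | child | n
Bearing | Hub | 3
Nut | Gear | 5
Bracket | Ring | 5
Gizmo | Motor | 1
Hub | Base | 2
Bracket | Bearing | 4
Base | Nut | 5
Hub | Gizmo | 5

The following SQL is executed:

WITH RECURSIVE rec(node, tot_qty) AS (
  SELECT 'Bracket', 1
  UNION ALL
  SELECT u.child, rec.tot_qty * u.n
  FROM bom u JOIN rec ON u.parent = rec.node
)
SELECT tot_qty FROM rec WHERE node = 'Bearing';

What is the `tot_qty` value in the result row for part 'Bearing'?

Base: (Bracket, tot_qty=1).
Iteration 1: components of {Bracket} -> Bearing = 1*4 = 4, Ring = 1*5 = 5.
Iteration 2: components of {Bearing,Ring} -> Hub = 4*3 = 12.
Iteration 3: components of {Hub} -> Base = 12*2 = 24, Gizmo = 12*5 = 60.
Iteration 4: components of {Base,Gizmo} -> Motor = 60*1 = 60, Nut = 24*5 = 120.
Iteration 5: components of {Motor,Nut} -> Gear = 120*5 = 600.
Iteration 6: no further components; recursion stops.

4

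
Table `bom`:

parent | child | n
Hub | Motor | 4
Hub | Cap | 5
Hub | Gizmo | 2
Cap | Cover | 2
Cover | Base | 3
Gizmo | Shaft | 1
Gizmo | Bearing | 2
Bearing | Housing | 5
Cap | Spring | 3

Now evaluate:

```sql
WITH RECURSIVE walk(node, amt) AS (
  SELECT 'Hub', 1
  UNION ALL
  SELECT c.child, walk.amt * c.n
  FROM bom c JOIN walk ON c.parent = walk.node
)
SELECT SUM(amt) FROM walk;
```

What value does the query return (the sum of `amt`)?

Base: (Hub, amt=1).
Iteration 1: components of {Hub} -> Cap = 1*5 = 5, Gizmo = 1*2 = 2, Motor = 1*4 = 4.
Iteration 2: components of {Cap,Gizmo,Motor} -> Bearing = 2*2 = 4, Cover = 5*2 = 10, Shaft = 2*1 = 2, Spring = 5*3 = 15.
Iteration 3: components of {Bearing,Cover,Shaft,Spring} -> Base = 10*3 = 30, Housing = 4*5 = 20.
Iteration 4: no further components; recursion stops.
SUM(amt) = 1 + 4 + 5 + 2 + 10 + 15 + 2 + 4 + 30 + 20 = 93.

93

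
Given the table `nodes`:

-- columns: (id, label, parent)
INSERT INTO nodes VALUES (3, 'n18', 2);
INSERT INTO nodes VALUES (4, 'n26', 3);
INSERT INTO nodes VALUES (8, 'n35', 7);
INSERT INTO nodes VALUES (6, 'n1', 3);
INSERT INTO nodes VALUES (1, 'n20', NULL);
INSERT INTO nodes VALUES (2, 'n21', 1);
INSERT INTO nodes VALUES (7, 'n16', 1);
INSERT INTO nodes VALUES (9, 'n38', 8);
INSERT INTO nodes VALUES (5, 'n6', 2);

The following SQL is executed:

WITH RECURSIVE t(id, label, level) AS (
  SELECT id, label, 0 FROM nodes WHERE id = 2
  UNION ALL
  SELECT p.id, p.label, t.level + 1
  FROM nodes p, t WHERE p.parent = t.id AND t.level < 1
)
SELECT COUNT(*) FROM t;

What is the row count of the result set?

3

Base: id=2 (n21) at level 0.
Iteration 1: rows with parent in {2} -> n18 (id 3, level 1), n6 (id 5, level 1).
Iteration 2: level < 1 fails for all current rows; recursion stops.
Total rows emitted: 3.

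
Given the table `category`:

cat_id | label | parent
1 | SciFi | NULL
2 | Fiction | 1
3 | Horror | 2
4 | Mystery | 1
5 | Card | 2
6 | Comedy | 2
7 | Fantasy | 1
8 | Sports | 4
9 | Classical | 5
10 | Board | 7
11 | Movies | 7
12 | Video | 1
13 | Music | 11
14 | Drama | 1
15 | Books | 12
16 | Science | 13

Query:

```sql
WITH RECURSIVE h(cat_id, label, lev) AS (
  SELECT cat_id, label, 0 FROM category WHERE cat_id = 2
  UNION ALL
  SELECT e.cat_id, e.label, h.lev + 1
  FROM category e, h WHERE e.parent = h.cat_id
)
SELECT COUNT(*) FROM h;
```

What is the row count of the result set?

Base: cat_id=2 (Fiction) at lev 0.
Iteration 1: rows with parent in {2} -> Horror (id 3, lev 1), Card (id 5, lev 1), Comedy (id 6, lev 1).
Iteration 2: rows with parent in {3,5,6} -> Classical (id 9, lev 2).
Iteration 3: no rows with parent in {9}; recursion stops.
Total rows emitted: 5.

5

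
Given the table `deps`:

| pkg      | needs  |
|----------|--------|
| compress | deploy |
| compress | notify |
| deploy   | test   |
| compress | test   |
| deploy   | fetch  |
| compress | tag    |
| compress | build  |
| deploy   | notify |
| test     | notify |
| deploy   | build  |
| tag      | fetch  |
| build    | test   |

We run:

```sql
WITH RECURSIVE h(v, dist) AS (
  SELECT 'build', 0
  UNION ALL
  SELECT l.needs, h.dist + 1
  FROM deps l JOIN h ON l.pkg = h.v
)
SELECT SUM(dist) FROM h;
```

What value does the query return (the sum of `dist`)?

Base: (build, dist=0).
Iteration 1: edges from {build} -> (test, dist=1).
Iteration 2: edges from {test} -> (notify, dist=2).
Iteration 3: no outgoing edges from {notify}; recursion stops.
SUM(dist) = 0 + 1 + 2 = 3.

3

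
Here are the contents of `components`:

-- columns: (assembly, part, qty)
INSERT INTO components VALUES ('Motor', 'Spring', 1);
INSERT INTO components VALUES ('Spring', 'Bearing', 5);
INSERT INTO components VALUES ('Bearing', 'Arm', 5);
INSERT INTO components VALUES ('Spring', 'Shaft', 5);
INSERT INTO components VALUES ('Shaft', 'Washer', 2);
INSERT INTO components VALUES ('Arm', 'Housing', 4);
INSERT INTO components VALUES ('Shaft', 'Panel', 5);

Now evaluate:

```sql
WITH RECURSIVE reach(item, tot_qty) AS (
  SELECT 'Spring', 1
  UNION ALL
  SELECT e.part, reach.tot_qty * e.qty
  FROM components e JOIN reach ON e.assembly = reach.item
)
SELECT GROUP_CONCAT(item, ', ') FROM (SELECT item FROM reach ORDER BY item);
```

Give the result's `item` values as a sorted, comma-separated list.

Arm, Bearing, Housing, Panel, Shaft, Spring, Washer

Base: (Spring, tot_qty=1).
Iteration 1: components of {Spring} -> Bearing = 1*5 = 5, Shaft = 1*5 = 5.
Iteration 2: components of {Bearing,Shaft} -> Arm = 5*5 = 25, Panel = 5*5 = 25, Washer = 5*2 = 10.
Iteration 3: components of {Arm,Panel,Washer} -> Housing = 25*4 = 100.
Iteration 4: no further components; recursion stops.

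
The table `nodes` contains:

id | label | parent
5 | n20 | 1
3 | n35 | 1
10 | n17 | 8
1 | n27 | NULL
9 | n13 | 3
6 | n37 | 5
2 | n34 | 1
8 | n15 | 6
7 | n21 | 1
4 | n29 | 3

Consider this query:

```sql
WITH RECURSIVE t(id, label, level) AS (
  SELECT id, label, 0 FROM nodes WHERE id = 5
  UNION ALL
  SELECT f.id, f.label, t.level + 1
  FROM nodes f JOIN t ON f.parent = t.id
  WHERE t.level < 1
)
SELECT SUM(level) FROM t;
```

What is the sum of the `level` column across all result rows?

1

Base: id=5 (n20) at level 0.
Iteration 1: rows with parent in {5} -> n37 (id 6, level 1).
Iteration 2: level < 1 fails for all current rows; recursion stops.
SUM(level) = 0 + 1 = 1.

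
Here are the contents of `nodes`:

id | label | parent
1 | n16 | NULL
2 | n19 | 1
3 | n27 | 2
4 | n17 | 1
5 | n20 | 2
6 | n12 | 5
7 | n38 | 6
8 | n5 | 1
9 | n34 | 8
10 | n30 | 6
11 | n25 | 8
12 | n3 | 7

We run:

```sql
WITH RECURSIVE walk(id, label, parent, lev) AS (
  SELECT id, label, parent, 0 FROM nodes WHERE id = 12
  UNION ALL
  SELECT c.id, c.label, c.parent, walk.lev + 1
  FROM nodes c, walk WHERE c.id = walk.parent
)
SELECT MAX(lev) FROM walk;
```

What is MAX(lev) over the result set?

Base: id=12 (n3), parent=7, lev 0.
Iteration 1: join on id=7 -> n38 (id 7, parent=6, lev 1).
Iteration 2: join on id=6 -> n12 (id 6, parent=5, lev 2).
Iteration 3: join on id=5 -> n20 (id 5, parent=2, lev 3).
Iteration 4: join on id=2 -> n19 (id 2, parent=1, lev 4).
Iteration 5: join on id=1 -> n16 (id 1, parent=NULL, lev 5).
Iteration 6: parent is NULL; no match; recursion stops.
lev values: 0, 1, 2, 3, 4, 5; the maximum is 5.

5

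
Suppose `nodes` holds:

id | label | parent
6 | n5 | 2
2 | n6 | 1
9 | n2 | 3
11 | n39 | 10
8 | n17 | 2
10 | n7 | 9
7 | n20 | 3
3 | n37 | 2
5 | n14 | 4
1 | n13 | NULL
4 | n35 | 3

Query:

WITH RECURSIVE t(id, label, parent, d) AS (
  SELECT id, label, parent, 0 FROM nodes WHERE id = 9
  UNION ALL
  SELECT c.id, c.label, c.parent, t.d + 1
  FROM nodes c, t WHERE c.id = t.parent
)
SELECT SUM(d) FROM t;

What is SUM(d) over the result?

Base: id=9 (n2), parent=3, d 0.
Iteration 1: join on id=3 -> n37 (id 3, parent=2, d 1).
Iteration 2: join on id=2 -> n6 (id 2, parent=1, d 2).
Iteration 3: join on id=1 -> n13 (id 1, parent=NULL, d 3).
Iteration 4: parent is NULL; no match; recursion stops.
SUM(d) = 0 + 1 + 2 + 3 = 6.

6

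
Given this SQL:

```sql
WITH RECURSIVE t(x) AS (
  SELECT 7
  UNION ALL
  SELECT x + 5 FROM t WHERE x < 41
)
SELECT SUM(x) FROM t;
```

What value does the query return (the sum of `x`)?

Base: x=7.
Iteration 1: 7 < 41 holds -> x = 7 + 5 = 12.
Iteration 2: 12 < 41 holds -> x = 12 + 5 = 17.
Iteration 3: 17 < 41 holds -> x = 17 + 5 = 22.
Iteration 4: 22 < 41 holds -> x = 22 + 5 = 27.
Iteration 5: 27 < 41 holds -> x = 27 + 5 = 32.
Iteration 6: 32 < 41 holds -> x = 32 + 5 = 37.
Iteration 7: 37 < 41 holds -> x = 37 + 5 = 42.
Iteration 8: 42 < 41 fails; recursion stops.
SUM(x) = 7 + 12 + 17 + 22 + 27 + 32 + 37 + 42 = 196.

196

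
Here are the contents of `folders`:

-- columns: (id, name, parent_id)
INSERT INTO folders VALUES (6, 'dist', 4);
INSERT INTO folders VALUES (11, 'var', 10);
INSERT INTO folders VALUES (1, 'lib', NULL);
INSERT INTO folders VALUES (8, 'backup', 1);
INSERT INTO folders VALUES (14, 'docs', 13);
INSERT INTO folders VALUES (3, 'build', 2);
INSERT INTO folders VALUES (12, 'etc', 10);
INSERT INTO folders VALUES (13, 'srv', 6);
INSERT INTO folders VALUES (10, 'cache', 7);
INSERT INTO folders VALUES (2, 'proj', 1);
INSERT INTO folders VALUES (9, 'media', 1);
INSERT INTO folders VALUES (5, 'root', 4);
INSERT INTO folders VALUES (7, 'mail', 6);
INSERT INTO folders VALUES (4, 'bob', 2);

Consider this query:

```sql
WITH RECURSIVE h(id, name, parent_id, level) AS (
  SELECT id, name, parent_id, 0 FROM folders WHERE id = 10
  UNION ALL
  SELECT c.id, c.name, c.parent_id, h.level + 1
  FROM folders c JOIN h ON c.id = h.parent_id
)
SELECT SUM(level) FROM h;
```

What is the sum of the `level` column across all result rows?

15

Base: id=10 (cache), parent_id=7, level 0.
Iteration 1: join on id=7 -> mail (id 7, parent_id=6, level 1).
Iteration 2: join on id=6 -> dist (id 6, parent_id=4, level 2).
Iteration 3: join on id=4 -> bob (id 4, parent_id=2, level 3).
Iteration 4: join on id=2 -> proj (id 2, parent_id=1, level 4).
Iteration 5: join on id=1 -> lib (id 1, parent_id=NULL, level 5).
Iteration 6: parent_id is NULL; no match; recursion stops.
SUM(level) = 0 + 1 + 2 + 3 + 4 + 5 = 15.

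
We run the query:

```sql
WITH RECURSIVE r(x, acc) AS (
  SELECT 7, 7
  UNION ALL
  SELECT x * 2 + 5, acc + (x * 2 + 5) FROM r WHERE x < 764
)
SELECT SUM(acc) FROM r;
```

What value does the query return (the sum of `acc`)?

Base: x=7, acc=7.
Iteration 1: 7 < 764 holds -> x = 7 * 2 + 5 = 19, acc = 7 + 19 = 26.
Iteration 2: 19 < 764 holds -> x = 19 * 2 + 5 = 43, acc = 26 + 43 = 69.
Iteration 3: 43 < 764 holds -> x = 43 * 2 + 5 = 91, acc = 69 + 91 = 160.
Iteration 4: 91 < 764 holds -> x = 91 * 2 + 5 = 187, acc = 160 + 187 = 347.
Iteration 5: 187 < 764 holds -> x = 187 * 2 + 5 = 379, acc = 347 + 379 = 726.
Iteration 6: 379 < 764 holds -> x = 379 * 2 + 5 = 763, acc = 726 + 763 = 1489.
Iteration 7: 763 < 764 holds -> x = 763 * 2 + 5 = 1531, acc = 1489 + 1531 = 3020.
Iteration 8: 1531 < 764 fails; recursion stops.
SUM(acc) = 7 + 26 + 69 + 160 + 347 + 726 + 1489 + 3020 = 5844.

5844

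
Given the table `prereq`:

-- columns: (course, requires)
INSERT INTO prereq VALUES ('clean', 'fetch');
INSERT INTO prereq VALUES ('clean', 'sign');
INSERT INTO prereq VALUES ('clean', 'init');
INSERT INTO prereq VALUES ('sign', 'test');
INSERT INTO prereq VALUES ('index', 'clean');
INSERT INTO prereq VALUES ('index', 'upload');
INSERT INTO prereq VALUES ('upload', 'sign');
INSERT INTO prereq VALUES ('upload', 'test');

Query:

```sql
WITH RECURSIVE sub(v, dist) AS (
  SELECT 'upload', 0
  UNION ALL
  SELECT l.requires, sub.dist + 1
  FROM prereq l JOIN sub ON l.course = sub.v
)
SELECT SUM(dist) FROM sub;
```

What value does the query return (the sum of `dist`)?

Base: (upload, dist=0).
Iteration 1: edges from {upload} -> (sign, dist=1), (test, dist=1).
Iteration 2: edges from {sign,test} -> (test, dist=2).
Iteration 3: no outgoing edges from {test}; recursion stops.
SUM(dist) = 0 + 1 + 1 + 2 = 4.

4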